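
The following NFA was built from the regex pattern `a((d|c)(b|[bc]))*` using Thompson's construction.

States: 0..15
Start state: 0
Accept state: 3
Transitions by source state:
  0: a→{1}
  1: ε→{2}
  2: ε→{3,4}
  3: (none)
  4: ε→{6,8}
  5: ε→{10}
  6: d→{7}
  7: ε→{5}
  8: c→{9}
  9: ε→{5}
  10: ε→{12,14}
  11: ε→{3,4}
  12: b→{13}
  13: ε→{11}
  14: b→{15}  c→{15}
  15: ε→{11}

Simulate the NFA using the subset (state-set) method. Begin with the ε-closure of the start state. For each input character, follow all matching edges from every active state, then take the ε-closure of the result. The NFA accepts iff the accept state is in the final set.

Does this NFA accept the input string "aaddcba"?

Answer: REJECT

Steps:
start: ε-closure({0}) = {0}
'a' @ 1: {1,2,3,4,6,8}  (accept∈set)
'a' @ 2: {}  — no active states
rest 'ddcba' ignored (set empty)
after full input: {}  (accept=3 not in)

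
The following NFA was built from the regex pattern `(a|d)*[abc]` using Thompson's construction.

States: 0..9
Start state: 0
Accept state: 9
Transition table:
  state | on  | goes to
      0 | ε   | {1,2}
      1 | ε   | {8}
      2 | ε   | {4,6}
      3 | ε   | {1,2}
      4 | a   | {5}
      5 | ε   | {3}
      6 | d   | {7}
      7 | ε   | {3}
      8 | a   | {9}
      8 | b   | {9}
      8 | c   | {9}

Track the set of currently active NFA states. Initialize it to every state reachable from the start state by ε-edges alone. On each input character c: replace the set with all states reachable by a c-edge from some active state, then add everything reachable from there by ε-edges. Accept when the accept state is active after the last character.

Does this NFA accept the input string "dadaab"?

S₀ = ε-closure({0}) = {0,1,2,4,6,8}
'd' @ 1: {1,2,3,4,6,7,8}
'a' @ 2: {1,2,3,4,5,6,8,9}  ✓accept
'd' @ 3: {1,2,3,4,6,7,8}
'a' @ 4: {1,2,3,4,5,6,8,9}  ✓accept
'a' @ 5: {1,2,3,4,5,6,8,9}  ✓accept
'b' @ 6: {9}  ✓accept
final: {9}; accept 9 in set

Answer: ACCEPT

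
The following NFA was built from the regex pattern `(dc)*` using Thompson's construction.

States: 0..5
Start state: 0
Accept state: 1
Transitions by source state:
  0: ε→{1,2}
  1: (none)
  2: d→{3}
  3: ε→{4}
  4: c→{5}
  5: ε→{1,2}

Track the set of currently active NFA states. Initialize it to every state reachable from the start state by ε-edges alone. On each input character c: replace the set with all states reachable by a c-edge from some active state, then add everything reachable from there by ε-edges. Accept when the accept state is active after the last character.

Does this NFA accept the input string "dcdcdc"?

Answer: ACCEPT

Derivation:
S₀ = ε-closure({0}) = {0,1,2}
'd' @ 1: {3,4}
'c' @ 2: {1,2,5}  (accept∈set)
'd' @ 3: {3,4}
'c' @ 4: {1,2,5}  (accept∈set)
'd' @ 5: {3,4}
'c' @ 6: {1,2,5}  (accept∈set)
after full input: {1,2,5}  (accept=1 in)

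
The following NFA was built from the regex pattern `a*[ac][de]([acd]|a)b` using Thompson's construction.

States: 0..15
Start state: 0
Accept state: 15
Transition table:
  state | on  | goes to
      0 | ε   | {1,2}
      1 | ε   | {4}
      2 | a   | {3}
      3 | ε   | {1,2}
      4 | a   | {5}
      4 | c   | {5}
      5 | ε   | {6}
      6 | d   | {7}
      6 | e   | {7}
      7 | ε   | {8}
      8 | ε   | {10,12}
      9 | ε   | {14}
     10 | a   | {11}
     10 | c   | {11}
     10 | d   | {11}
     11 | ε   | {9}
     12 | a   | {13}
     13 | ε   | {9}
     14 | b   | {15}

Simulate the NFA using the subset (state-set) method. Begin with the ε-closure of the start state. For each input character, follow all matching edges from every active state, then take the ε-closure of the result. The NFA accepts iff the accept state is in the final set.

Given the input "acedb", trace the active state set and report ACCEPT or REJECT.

Answer: ACCEPT

Derivation:
S₀ = ε-closure({0}) = {0,1,2,4}
'a' @ 1: {1,2,3,4,5,6}
'c' @ 2: {5,6}
'e' @ 3: {7,8,10,12}
'd' @ 4: {9,11,14}
'b' @ 5: {15}  [accepting]
end set {15} — state 15 in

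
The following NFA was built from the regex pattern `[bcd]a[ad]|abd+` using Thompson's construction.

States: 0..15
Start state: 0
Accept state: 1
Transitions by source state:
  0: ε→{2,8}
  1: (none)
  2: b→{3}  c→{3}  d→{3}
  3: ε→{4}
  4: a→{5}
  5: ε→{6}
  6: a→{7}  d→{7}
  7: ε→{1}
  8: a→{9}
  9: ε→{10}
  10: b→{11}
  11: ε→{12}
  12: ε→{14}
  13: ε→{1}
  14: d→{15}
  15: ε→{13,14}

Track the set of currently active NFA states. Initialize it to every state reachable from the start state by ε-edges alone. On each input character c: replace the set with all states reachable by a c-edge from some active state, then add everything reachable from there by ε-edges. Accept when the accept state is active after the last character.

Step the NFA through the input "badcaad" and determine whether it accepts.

initial (ε-close {0}): {0,2,8}
'b' @ 1: {3,4}
'a' @ 2: {5,6}
'd' @ 3: {1,7}  ✓accept
'c' @ 4: {}  — dead — no transitions
rest 'aad' ignored (set empty)
final: {}; accept 1 not in set

Answer: REJECT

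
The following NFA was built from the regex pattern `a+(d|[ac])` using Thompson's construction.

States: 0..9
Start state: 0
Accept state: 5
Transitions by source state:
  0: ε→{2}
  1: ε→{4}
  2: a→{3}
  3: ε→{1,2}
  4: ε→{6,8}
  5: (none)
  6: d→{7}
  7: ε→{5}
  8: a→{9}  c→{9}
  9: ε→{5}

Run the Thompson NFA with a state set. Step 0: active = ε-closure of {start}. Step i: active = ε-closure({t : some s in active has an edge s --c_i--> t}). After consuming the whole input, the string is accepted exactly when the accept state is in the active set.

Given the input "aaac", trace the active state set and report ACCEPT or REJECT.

initial (ε-close {0}): {0,2}
'a' @ 1: {1,2,3,4,6,8}
'a' @ 2: {1,2,3,4,5,6,8,9}  ✓accept
'a' @ 3: {1,2,3,4,5,6,8,9}  ✓accept
'c' @ 4: {5,9}  ✓accept
end set {5,9} — state 5 in

Answer: ACCEPT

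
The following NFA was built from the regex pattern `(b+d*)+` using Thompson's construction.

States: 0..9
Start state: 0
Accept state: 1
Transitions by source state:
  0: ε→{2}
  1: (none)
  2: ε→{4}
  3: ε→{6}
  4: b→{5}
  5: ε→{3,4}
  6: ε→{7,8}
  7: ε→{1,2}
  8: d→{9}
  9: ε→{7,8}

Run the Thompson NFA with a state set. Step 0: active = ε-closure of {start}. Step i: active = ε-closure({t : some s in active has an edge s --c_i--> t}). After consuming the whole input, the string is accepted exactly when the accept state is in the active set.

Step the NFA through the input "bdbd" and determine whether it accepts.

S₀ = ε-closure({0}) = {0,2,4}
'b' @ 1: {1,2,3,4,5,6,7,8}  [accepting]
'd' @ 2: {1,2,4,7,8,9}  [accepting]
'b' @ 3: {1,2,3,4,5,6,7,8}  [accepting]
'd' @ 4: {1,2,4,7,8,9}  [accepting]
end set {1,2,4,7,8,9} — state 1 in

Answer: ACCEPT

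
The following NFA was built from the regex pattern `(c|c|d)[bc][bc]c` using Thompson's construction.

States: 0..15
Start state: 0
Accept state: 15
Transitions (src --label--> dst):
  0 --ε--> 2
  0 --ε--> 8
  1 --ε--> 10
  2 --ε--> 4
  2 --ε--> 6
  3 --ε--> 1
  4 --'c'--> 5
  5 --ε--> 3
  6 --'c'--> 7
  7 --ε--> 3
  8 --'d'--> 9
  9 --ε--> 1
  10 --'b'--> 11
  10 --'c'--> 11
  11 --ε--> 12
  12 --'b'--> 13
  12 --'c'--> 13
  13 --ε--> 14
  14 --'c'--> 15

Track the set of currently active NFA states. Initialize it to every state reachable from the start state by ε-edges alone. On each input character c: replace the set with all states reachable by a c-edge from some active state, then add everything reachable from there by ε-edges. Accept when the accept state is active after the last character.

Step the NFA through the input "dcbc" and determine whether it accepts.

start: ε-closure({0}) = {0,2,4,6,8}
'd' @ 1: {1,9,10}
'c' @ 2: {11,12}
'b' @ 3: {13,14}
'c' @ 4: {15}  [accepting]
after full input: {15}  (accept=15 in)

Answer: ACCEPT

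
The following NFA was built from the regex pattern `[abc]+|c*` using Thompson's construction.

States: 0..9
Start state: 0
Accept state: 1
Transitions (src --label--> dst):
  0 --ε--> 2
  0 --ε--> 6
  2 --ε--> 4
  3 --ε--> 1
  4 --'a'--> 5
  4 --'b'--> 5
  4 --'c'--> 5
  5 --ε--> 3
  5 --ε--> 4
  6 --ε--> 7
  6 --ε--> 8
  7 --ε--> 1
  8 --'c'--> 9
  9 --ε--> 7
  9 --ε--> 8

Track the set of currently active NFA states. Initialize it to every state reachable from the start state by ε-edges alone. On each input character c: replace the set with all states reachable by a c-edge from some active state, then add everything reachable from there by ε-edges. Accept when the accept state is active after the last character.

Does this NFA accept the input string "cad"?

start: ε-closure({0}) = {0,1,2,4,6,7,8}
'c' @ 1: {1,3,4,5,7,8,9}  ✓accept
'a' @ 2: {1,3,4,5}  ✓accept
'd' @ 3: {}  — state set empty
after full input: {}  (accept=1 not in)

Answer: REJECT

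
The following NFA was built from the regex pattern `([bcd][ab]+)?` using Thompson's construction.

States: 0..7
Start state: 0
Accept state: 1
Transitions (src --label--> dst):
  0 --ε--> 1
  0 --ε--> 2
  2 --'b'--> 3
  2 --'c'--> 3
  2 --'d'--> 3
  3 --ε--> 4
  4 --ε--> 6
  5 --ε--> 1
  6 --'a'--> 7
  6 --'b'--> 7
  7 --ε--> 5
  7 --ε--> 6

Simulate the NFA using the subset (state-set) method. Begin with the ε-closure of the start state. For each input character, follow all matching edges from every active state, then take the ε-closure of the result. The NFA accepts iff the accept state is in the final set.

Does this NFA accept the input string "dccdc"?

Answer: REJECT

Trace:
S₀ = ε-closure({0}) = {0,1,2}
'd' @ 1: {3,4,6}
'c' @ 2: {}  — no active states
rest 'cdc' ignored (set empty)
end set {} — state 1 not in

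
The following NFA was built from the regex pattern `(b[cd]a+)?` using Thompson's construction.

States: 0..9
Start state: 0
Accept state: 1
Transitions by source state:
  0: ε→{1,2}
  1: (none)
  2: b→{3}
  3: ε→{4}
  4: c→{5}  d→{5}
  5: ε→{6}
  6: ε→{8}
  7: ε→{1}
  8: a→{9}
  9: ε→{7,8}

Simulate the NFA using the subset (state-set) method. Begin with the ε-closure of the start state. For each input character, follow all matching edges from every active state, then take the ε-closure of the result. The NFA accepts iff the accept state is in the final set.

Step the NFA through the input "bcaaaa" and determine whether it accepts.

start: ε-closure({0}) = {0,1,2}
'b' @ 1: {3,4}
'c' @ 2: {5,6,8}
'a' @ 3: {1,7,8,9}  [accepting]
'a' @ 4: {1,7,8,9}  [accepting]
'a' @ 5: {1,7,8,9}  [accepting]
'a' @ 6: {1,7,8,9}  [accepting]
end set {1,7,8,9} — state 1 in

Answer: ACCEPT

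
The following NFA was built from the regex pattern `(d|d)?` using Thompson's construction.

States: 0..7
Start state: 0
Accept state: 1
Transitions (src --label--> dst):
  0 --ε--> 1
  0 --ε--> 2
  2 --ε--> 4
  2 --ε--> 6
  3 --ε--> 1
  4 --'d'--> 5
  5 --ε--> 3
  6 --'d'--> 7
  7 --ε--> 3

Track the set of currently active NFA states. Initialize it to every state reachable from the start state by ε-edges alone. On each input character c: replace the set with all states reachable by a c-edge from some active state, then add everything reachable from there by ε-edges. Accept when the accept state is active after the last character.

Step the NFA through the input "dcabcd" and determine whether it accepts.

Answer: REJECT

Derivation:
S₀ = ε-closure({0}) = {0,1,2,4,6}
'd' @ 1: {1,3,5,7}  (accept∈set)
'c' @ 2: {}  — no active states
rest 'abcd' ignored (set empty)
final: {}; accept 1 not in set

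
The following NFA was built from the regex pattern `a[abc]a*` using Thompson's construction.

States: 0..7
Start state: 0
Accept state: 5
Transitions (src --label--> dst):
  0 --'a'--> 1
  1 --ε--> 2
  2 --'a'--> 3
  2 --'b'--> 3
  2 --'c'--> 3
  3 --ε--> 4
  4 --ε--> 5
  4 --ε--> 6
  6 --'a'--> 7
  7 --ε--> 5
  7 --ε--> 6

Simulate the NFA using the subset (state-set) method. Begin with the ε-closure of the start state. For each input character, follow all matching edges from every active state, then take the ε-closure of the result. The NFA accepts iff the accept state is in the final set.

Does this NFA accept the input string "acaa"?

Answer: ACCEPT

Derivation:
S₀ = ε-closure({0}) = {0}
'a' @ 1: {1,2}
'c' @ 2: {3,4,5,6}  (accept∈set)
'a' @ 3: {5,6,7}  (accept∈set)
'a' @ 4: {5,6,7}  (accept∈set)
end set {5,6,7} — state 5 in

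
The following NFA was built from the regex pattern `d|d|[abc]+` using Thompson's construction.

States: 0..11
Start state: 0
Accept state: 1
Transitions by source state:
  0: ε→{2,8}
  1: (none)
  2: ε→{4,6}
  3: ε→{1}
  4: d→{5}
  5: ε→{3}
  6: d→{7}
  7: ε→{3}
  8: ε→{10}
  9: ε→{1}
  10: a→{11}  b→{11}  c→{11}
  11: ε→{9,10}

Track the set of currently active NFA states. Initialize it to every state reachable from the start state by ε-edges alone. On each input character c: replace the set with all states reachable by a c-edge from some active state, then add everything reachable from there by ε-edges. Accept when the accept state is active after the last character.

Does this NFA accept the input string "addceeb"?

Answer: REJECT

Trace:
initial (ε-close {0}): {0,2,4,6,8,10}
'a' @ 1: {1,9,10,11}  ✓accept
'd' @ 2: {}  — state set empty
rest 'dceeb' ignored (set empty)
end set {} — state 1 not in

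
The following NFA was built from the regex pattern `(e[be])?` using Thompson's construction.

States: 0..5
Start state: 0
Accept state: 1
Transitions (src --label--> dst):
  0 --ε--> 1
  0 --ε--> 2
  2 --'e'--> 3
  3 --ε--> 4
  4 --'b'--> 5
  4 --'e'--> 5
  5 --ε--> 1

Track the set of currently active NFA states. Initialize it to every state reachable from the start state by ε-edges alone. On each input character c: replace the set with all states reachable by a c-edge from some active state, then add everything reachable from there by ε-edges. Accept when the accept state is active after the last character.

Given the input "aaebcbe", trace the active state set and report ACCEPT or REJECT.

S₀ = ε-closure({0}) = {0,1,2}
'a' @ 1: {}  — dead — no transitions
rest 'aebcbe' ignored (set empty)
after full input: {}  (accept=1 not in)

Answer: REJECT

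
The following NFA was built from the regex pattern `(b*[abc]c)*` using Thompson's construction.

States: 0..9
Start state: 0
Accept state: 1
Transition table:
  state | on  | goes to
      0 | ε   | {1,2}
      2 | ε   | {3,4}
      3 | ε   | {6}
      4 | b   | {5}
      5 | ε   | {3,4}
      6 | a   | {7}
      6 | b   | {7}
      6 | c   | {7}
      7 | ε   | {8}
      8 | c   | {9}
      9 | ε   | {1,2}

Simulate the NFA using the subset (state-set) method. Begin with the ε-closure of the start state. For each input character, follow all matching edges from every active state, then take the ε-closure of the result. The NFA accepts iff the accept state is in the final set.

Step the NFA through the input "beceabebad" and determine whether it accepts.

start: ε-closure({0}) = {0,1,2,3,4,6}
'b' @ 1: {3,4,5,6,7,8}
'e' @ 2: {}  — no active states
rest 'ceabebad' ignored (set empty)
final: {}; accept 1 not in set

Answer: REJECT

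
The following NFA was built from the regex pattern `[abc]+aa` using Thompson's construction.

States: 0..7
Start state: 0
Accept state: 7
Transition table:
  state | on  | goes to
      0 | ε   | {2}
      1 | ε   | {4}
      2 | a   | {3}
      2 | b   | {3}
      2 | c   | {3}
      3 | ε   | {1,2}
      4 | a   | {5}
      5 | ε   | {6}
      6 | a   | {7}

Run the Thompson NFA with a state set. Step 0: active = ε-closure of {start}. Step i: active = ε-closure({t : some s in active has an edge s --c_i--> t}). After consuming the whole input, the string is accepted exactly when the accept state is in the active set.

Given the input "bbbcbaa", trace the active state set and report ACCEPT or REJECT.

Answer: ACCEPT

Derivation:
S₀ = ε-closure({0}) = {0,2}
'b' @ 1: {1,2,3,4}
'b' @ 2: {1,2,3,4}
'b' @ 3: {1,2,3,4}
'c' @ 4: {1,2,3,4}
'b' @ 5: {1,2,3,4}
'a' @ 6: {1,2,3,4,5,6}
'a' @ 7: {1,2,3,4,5,6,7}  ✓accept
after full input: {1,2,3,4,5,6,7}  (accept=7 in)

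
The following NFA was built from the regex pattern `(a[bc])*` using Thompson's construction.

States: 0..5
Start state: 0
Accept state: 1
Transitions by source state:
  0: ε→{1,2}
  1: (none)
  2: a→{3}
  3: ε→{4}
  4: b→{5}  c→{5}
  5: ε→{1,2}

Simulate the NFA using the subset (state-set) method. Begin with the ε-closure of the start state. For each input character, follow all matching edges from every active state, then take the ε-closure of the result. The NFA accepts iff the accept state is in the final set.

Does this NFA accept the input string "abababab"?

initial (ε-close {0}): {0,1,2}
'a' @ 1: {3,4}
'b' @ 2: {1,2,5}  (accept∈set)
'a' @ 3: {3,4}
'b' @ 4: {1,2,5}  (accept∈set)
'a' @ 5: {3,4}
'b' @ 6: {1,2,5}  (accept∈set)
'a' @ 7: {3,4}
'b' @ 8: {1,2,5}  (accept∈set)
after full input: {1,2,5}  (accept=1 in)

Answer: ACCEPT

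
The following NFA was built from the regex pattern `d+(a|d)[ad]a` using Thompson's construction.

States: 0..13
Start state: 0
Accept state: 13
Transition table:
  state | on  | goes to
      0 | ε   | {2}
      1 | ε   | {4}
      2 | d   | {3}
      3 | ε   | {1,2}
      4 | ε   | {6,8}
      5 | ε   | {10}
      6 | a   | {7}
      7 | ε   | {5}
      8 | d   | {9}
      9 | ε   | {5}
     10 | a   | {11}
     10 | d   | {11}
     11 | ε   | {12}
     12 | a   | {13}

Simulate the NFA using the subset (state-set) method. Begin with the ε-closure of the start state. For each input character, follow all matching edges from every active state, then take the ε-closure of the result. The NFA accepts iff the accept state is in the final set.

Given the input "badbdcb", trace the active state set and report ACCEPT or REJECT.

Answer: REJECT

Derivation:
start: ε-closure({0}) = {0,2}
'b' @ 1: {}  — no active states
rest 'adbdcb' ignored (set empty)
end set {} — state 13 not in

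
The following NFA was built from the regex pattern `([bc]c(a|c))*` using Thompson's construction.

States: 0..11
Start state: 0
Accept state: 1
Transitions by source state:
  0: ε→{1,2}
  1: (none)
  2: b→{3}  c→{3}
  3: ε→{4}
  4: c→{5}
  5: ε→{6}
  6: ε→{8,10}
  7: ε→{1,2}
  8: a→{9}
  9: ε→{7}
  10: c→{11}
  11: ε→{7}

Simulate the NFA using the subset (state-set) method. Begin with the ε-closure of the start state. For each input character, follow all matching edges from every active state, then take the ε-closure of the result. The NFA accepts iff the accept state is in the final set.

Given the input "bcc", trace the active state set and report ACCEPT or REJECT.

initial (ε-close {0}): {0,1,2}
'b' @ 1: {3,4}
'c' @ 2: {5,6,8,10}
'c' @ 3: {1,2,7,11}  ✓accept
after full input: {1,2,7,11}  (accept=1 in)

Answer: ACCEPT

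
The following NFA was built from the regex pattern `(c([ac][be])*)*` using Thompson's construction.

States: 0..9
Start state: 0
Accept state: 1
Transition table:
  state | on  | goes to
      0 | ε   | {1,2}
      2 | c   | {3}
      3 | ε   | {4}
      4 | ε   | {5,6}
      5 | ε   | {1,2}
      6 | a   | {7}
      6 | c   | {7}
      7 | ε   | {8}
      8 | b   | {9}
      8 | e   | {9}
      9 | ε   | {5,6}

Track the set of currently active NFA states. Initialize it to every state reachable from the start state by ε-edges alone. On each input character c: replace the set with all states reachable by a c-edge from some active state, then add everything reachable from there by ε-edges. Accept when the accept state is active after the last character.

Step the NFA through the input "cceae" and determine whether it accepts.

Answer: ACCEPT

Steps:
start: ε-closure({0}) = {0,1,2}
'c' @ 1: {1,2,3,4,5,6}  [accepting]
'c' @ 2: {1,2,3,4,5,6,7,8}  [accepting]
'e' @ 3: {1,2,5,6,9}  [accepting]
'a' @ 4: {7,8}
'e' @ 5: {1,2,5,6,9}  [accepting]
final: {1,2,5,6,9}; accept 1 in set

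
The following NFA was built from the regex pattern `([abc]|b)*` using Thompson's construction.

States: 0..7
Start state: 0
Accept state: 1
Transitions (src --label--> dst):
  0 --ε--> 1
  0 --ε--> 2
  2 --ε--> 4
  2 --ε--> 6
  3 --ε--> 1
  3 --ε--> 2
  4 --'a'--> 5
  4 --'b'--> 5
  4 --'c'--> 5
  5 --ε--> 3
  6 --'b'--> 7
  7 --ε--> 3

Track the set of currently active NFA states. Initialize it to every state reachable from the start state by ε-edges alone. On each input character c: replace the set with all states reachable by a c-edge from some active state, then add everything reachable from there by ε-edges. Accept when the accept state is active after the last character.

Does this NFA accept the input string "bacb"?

Answer: ACCEPT

Trace:
S₀ = ε-closure({0}) = {0,1,2,4,6}
'b' @ 1: {1,2,3,4,5,6,7}  ✓accept
'a' @ 2: {1,2,3,4,5,6}  ✓accept
'c' @ 3: {1,2,3,4,5,6}  ✓accept
'b' @ 4: {1,2,3,4,5,6,7}  ✓accept
after full input: {1,2,3,4,5,6,7}  (accept=1 in)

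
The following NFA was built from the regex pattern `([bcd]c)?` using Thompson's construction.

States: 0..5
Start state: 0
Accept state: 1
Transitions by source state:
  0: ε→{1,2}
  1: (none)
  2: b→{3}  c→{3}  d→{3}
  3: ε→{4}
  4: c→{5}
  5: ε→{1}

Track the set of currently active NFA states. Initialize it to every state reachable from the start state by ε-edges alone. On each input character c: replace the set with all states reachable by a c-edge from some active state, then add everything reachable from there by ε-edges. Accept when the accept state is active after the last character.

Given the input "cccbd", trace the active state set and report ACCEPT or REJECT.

Answer: REJECT

Trace:
initial (ε-close {0}): {0,1,2}
'c' @ 1: {3,4}
'c' @ 2: {1,5}  (accept∈set)
'c' @ 3: {}  — state set empty
rest 'bd' ignored (set empty)
final: {}; accept 1 not in set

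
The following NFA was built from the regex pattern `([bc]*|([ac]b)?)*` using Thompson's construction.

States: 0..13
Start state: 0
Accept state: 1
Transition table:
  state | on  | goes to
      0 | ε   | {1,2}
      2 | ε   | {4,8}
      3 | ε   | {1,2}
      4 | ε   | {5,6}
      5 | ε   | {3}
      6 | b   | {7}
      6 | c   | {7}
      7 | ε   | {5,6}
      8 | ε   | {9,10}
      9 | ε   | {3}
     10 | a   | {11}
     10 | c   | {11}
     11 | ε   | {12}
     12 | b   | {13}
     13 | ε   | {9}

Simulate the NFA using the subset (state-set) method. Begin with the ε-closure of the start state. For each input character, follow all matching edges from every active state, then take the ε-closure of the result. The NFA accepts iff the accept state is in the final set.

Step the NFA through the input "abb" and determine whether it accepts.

Answer: ACCEPT

Steps:
initial (ε-close {0}): {0,1,2,3,4,5,6,8,9,10}
'a' @ 1: {11,12}
'b' @ 2: {1,2,3,4,5,6,8,9,10,13}  ✓accept
'b' @ 3: {1,2,3,4,5,6,7,8,9,10}  ✓accept
final: {1,2,3,4,5,6,7,8,9,10}; accept 1 in set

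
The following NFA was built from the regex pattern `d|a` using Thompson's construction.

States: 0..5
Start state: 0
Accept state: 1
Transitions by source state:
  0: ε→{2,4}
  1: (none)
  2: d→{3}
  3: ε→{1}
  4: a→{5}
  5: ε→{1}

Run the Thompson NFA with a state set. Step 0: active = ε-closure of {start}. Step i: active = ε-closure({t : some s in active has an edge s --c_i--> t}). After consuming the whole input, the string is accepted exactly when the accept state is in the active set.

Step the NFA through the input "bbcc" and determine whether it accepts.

initial (ε-close {0}): {0,2,4}
'b' @ 1: {}  — state set empty
rest 'bcc' ignored (set empty)
final: {}; accept 1 not in set

Answer: REJECT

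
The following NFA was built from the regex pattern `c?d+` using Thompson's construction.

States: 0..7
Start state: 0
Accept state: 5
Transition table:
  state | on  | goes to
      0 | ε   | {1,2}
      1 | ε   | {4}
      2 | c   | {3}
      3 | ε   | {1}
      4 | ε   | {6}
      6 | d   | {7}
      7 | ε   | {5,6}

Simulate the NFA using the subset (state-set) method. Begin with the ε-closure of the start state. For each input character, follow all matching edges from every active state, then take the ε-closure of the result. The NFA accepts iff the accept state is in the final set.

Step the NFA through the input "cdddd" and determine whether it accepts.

start: ε-closure({0}) = {0,1,2,4,6}
'c' @ 1: {1,3,4,6}
'd' @ 2: {5,6,7}  [accepting]
'd' @ 3: {5,6,7}  [accepting]
'd' @ 4: {5,6,7}  [accepting]
'd' @ 5: {5,6,7}  [accepting]
final: {5,6,7}; accept 5 in set

Answer: ACCEPT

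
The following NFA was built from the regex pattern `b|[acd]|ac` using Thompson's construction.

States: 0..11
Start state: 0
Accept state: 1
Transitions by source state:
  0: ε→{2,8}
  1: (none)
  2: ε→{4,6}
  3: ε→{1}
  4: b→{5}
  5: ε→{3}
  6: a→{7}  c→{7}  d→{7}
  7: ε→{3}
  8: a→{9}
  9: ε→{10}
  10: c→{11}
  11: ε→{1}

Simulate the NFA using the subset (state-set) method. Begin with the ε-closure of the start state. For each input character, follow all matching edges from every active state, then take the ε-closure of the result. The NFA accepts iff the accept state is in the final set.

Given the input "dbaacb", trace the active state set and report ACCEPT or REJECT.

S₀ = ε-closure({0}) = {0,2,4,6,8}
'd' @ 1: {1,3,7}  [accepting]
'b' @ 2: {}  — dead — no transitions
rest 'aacb' ignored (set empty)
after full input: {}  (accept=1 not in)

Answer: REJECT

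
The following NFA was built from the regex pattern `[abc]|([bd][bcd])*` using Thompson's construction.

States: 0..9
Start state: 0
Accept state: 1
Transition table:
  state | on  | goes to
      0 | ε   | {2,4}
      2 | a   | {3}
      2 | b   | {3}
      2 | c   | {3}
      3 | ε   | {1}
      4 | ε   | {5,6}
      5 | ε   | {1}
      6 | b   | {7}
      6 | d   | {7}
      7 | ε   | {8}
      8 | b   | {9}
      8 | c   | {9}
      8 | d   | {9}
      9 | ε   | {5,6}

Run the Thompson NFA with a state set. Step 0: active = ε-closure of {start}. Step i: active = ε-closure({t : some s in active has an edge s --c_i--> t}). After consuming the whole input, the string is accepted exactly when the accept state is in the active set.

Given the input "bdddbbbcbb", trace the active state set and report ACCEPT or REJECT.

start: ε-closure({0}) = {0,1,2,4,5,6}
'b' @ 1: {1,3,7,8}  (accept∈set)
'd' @ 2: {1,5,6,9}  (accept∈set)
'd' @ 3: {7,8}
'd' @ 4: {1,5,6,9}  (accept∈set)
'b' @ 5: {7,8}
'b' @ 6: {1,5,6,9}  (accept∈set)
'b' @ 7: {7,8}
'c' @ 8: {1,5,6,9}  (accept∈set)
'b' @ 9: {7,8}
'b' @ 10: {1,5,6,9}  (accept∈set)
end set {1,5,6,9} — state 1 in

Answer: ACCEPT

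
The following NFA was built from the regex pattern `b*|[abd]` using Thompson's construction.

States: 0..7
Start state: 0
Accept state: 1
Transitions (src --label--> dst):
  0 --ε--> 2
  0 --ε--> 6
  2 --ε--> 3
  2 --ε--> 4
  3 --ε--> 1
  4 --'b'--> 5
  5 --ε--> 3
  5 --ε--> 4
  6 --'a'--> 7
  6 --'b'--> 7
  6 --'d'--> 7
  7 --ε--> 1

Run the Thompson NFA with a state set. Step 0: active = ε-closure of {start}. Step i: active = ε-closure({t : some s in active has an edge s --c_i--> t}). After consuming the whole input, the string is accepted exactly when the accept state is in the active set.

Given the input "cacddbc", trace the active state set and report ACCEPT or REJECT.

start: ε-closure({0}) = {0,1,2,3,4,6}
'c' @ 1: {}  — dead — no transitions
rest 'acddbc' ignored (set empty)
after full input: {}  (accept=1 not in)

Answer: REJECT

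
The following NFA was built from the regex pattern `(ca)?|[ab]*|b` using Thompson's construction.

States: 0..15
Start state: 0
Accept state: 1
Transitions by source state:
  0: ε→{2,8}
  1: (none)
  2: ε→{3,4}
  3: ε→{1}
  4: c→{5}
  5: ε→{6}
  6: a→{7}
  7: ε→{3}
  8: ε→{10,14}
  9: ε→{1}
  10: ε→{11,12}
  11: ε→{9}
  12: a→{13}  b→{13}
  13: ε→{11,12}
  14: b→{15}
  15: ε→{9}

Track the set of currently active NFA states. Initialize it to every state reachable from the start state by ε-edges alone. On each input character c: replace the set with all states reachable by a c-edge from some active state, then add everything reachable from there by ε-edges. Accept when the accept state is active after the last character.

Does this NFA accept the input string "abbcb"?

S₀ = ε-closure({0}) = {0,1,2,3,4,8,9,10,11,12,14}
'a' @ 1: {1,9,11,12,13}  ✓accept
'b' @ 2: {1,9,11,12,13}  ✓accept
'b' @ 3: {1,9,11,12,13}  ✓accept
'c' @ 4: {}  — state set empty
rest 'b' ignored (set empty)
end set {} — state 1 not in

Answer: REJECT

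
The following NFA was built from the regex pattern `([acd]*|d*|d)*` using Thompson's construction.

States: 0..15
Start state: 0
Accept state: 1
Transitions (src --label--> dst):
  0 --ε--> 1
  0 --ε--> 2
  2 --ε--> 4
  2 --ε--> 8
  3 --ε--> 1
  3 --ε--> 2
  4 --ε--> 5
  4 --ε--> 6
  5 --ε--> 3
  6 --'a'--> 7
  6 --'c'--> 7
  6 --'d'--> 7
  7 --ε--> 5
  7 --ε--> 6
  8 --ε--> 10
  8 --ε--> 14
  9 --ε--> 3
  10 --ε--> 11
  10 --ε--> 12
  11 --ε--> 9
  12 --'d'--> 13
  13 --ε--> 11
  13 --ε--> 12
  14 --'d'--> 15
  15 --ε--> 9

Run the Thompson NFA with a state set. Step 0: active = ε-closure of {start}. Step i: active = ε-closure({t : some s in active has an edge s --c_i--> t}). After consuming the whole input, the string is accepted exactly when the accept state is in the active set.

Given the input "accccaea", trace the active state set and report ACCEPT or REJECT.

S₀ = ε-closure({0}) = {0,1,2,3,4,5,6,8,9,10,11,12,14}
'a' @ 1: {1,2,3,4,5,6,7,8,9,10,11,12,14}  [accepting]
'c' @ 2: {1,2,3,4,5,6,7,8,9,10,11,12,14}  [accepting]
'c' @ 3: {1,2,3,4,5,6,7,8,9,10,11,12,14}  [accepting]
'c' @ 4: {1,2,3,4,5,6,7,8,9,10,11,12,14}  [accepting]
'c' @ 5: {1,2,3,4,5,6,7,8,9,10,11,12,14}  [accepting]
'a' @ 6: {1,2,3,4,5,6,7,8,9,10,11,12,14}  [accepting]
'e' @ 7: {}  — state set empty
rest 'a' ignored (set empty)
after full input: {}  (accept=1 not in)

Answer: REJECT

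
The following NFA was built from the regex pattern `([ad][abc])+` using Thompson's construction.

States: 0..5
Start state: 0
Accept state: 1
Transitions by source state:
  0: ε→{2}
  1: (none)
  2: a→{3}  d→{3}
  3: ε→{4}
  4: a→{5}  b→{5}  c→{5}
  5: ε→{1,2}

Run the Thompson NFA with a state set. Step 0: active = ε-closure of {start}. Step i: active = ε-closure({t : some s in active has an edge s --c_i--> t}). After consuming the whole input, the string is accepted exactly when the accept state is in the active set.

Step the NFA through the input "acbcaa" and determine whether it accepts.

start: ε-closure({0}) = {0,2}
'a' @ 1: {3,4}
'c' @ 2: {1,2,5}  ✓accept
'b' @ 3: {}  — dead — no transitions
rest 'caa' ignored (set empty)
end set {} — state 1 not in

Answer: REJECT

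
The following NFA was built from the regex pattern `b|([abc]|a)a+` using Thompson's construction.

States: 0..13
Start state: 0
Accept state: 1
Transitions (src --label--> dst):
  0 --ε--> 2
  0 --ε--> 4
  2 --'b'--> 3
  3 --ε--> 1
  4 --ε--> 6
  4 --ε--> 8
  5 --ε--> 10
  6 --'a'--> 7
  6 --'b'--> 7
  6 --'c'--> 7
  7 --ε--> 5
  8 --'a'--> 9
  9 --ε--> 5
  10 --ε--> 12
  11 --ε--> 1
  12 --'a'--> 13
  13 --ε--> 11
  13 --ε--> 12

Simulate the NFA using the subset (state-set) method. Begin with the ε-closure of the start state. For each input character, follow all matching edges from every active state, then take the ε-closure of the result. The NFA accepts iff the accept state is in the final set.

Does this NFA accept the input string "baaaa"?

Answer: ACCEPT

Derivation:
initial (ε-close {0}): {0,2,4,6,8}
'b' @ 1: {1,3,5,7,10,12}  ✓accept
'a' @ 2: {1,11,12,13}  ✓accept
'a' @ 3: {1,11,12,13}  ✓accept
'a' @ 4: {1,11,12,13}  ✓accept
'a' @ 5: {1,11,12,13}  ✓accept
final: {1,11,12,13}; accept 1 in set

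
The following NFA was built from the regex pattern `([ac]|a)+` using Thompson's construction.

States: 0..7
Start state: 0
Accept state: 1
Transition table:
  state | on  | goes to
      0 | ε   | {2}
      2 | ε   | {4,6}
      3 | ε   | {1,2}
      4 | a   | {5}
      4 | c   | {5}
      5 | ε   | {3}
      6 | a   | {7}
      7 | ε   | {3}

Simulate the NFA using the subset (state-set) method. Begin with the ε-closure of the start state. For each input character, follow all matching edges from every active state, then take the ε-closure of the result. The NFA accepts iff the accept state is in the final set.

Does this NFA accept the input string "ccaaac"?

S₀ = ε-closure({0}) = {0,2,4,6}
'c' @ 1: {1,2,3,4,5,6}  ✓accept
'c' @ 2: {1,2,3,4,5,6}  ✓accept
'a' @ 3: {1,2,3,4,5,6,7}  ✓accept
'a' @ 4: {1,2,3,4,5,6,7}  ✓accept
'a' @ 5: {1,2,3,4,5,6,7}  ✓accept
'c' @ 6: {1,2,3,4,5,6}  ✓accept
end set {1,2,3,4,5,6} — state 1 in

Answer: ACCEPT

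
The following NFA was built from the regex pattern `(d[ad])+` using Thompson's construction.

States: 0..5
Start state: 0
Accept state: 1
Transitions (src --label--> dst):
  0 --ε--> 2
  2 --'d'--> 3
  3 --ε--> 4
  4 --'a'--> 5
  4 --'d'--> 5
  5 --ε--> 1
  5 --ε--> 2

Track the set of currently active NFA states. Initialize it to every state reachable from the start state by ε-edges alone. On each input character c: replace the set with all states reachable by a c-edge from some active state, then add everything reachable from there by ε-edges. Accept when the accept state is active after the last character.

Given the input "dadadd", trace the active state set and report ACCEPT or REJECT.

start: ε-closure({0}) = {0,2}
'd' @ 1: {3,4}
'a' @ 2: {1,2,5}  [accepting]
'd' @ 3: {3,4}
'a' @ 4: {1,2,5}  [accepting]
'd' @ 5: {3,4}
'd' @ 6: {1,2,5}  [accepting]
final: {1,2,5}; accept 1 in set

Answer: ACCEPT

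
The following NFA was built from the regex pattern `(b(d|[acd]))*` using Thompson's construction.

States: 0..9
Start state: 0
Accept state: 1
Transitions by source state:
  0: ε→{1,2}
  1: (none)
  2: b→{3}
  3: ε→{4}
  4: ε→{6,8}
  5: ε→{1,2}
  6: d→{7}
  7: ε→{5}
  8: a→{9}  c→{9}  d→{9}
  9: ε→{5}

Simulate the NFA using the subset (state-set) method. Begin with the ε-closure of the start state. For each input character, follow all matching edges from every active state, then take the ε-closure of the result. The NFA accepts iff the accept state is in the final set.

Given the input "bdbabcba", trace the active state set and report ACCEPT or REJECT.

start: ε-closure({0}) = {0,1,2}
'b' @ 1: {3,4,6,8}
'd' @ 2: {1,2,5,7,9}  [accepting]
'b' @ 3: {3,4,6,8}
'a' @ 4: {1,2,5,9}  [accepting]
'b' @ 5: {3,4,6,8}
'c' @ 6: {1,2,5,9}  [accepting]
'b' @ 7: {3,4,6,8}
'a' @ 8: {1,2,5,9}  [accepting]
after full input: {1,2,5,9}  (accept=1 in)

Answer: ACCEPT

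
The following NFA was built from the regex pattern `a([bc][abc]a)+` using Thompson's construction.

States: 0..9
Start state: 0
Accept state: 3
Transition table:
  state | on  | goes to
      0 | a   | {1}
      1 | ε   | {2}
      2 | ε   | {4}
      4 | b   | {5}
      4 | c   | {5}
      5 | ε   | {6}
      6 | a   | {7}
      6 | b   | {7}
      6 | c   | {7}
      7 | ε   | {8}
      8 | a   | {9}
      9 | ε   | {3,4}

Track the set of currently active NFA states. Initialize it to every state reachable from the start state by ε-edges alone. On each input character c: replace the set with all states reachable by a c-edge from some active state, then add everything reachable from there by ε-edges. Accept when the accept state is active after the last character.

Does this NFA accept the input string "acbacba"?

initial (ε-close {0}): {0}
'a' @ 1: {1,2,4}
'c' @ 2: {5,6}
'b' @ 3: {7,8}
'a' @ 4: {3,4,9}  [accepting]
'c' @ 5: {5,6}
'b' @ 6: {7,8}
'a' @ 7: {3,4,9}  [accepting]
final: {3,4,9}; accept 3 in set

Answer: ACCEPT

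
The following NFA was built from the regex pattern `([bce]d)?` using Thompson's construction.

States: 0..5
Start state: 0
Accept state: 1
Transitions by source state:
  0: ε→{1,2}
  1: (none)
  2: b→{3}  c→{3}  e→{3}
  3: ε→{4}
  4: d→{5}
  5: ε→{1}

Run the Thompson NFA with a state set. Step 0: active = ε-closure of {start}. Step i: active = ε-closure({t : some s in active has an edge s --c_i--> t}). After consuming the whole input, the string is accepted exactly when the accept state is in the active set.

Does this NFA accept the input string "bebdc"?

Answer: REJECT

Derivation:
S₀ = ε-closure({0}) = {0,1,2}
'b' @ 1: {3,4}
'e' @ 2: {}  — no active states
rest 'bdc' ignored (set empty)
final: {}; accept 1 not in set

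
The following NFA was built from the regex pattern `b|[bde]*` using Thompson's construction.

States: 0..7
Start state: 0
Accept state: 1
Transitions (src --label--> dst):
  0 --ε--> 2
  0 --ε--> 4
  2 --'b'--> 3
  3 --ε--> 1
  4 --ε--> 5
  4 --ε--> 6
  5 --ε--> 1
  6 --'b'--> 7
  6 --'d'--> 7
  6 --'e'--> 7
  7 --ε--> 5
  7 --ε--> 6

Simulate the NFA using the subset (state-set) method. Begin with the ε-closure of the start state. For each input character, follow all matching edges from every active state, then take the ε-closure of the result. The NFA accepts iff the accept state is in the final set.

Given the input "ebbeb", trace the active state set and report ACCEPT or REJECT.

initial (ε-close {0}): {0,1,2,4,5,6}
'e' @ 1: {1,5,6,7}  (accept∈set)
'b' @ 2: {1,5,6,7}  (accept∈set)
'b' @ 3: {1,5,6,7}  (accept∈set)
'e' @ 4: {1,5,6,7}  (accept∈set)
'b' @ 5: {1,5,6,7}  (accept∈set)
after full input: {1,5,6,7}  (accept=1 in)

Answer: ACCEPT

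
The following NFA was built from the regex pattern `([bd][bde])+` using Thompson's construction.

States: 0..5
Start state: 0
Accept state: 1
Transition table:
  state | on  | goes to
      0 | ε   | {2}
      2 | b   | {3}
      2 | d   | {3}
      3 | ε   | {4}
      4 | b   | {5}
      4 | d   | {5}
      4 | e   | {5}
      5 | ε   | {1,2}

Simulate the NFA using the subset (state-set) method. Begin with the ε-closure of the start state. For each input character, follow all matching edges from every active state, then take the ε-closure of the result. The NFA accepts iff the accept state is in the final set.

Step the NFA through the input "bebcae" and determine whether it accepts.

Answer: REJECT

Steps:
S₀ = ε-closure({0}) = {0,2}
'b' @ 1: {3,4}
'e' @ 2: {1,2,5}  (accept∈set)
'b' @ 3: {3,4}
'c' @ 4: {}  — state set empty
rest 'ae' ignored (set empty)
after full input: {}  (accept=1 not in)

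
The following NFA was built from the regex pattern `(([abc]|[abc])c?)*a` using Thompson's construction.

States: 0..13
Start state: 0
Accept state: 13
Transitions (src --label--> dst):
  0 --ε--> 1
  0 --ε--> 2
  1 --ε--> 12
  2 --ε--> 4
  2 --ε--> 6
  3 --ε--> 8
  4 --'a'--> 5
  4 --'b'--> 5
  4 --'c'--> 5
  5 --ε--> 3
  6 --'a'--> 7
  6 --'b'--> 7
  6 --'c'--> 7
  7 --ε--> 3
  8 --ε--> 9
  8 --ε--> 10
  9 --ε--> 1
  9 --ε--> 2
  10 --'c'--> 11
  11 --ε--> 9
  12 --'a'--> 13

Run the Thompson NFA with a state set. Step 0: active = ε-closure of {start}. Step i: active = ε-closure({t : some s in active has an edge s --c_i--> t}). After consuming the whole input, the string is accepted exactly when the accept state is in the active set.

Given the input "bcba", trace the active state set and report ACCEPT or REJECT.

Answer: ACCEPT

Derivation:
S₀ = ε-closure({0}) = {0,1,2,4,6,12}
'b' @ 1: {1,2,3,4,5,6,7,8,9,10,12}
'c' @ 2: {1,2,3,4,5,6,7,8,9,10,11,12}
'b' @ 3: {1,2,3,4,5,6,7,8,9,10,12}
'a' @ 4: {1,2,3,4,5,6,7,8,9,10,12,13}  ✓accept
end set {1,2,3,4,5,6,7,8,9,10,12,13} — state 13 in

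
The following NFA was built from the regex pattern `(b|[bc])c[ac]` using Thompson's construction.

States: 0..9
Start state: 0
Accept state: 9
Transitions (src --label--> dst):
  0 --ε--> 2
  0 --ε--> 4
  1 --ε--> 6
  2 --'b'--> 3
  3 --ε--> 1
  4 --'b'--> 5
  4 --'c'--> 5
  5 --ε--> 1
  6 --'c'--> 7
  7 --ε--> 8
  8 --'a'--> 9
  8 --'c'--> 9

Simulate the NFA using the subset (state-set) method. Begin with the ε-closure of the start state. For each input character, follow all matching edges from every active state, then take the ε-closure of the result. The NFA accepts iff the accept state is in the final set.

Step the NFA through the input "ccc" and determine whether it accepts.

Answer: ACCEPT

Trace:
S₀ = ε-closure({0}) = {0,2,4}
'c' @ 1: {1,5,6}
'c' @ 2: {7,8}
'c' @ 3: {9}  [accepting]
end set {9} — state 9 in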